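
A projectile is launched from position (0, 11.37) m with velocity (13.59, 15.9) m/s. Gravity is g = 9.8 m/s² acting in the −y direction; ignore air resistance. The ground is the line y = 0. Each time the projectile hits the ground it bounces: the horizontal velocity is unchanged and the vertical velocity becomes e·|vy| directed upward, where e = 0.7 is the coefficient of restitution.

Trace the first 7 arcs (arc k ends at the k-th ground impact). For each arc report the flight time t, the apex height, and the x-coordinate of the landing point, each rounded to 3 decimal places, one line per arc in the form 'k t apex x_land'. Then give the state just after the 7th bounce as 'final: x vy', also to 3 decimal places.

1 3.848 24.268 52.293
2 3.116 11.892 94.635
3 2.181 5.827 124.275
4 1.527 2.855 145.022
5 1.069 1.399 159.545
6 0.748 0.686 169.712
7 0.524 0.336 176.828
final: 176.828 1.796

Arc 1: start y=11.370, vy=15.900 → t=3.848, apex=24.268, x_land=52.293, impact vy=-21.810
  bounce: vy ← 0.7·21.810 = 15.267
Arc 2: start y=0.000, vy=15.267 → t=3.116, apex=11.892, x_land=94.635, impact vy=-15.267
  bounce: vy ← 0.7·15.267 = 10.687
Arc 3: start y=0.000, vy=10.687 → t=2.181, apex=5.827, x_land=124.275, impact vy=-10.687
  bounce: vy ← 0.7·10.687 = 7.481
Arc 4: start y=0.000, vy=7.481 → t=1.527, apex=2.855, x_land=145.022, impact vy=-7.481
  bounce: vy ← 0.7·7.481 = 5.237
Arc 5: start y=0.000, vy=5.237 → t=1.069, apex=1.399, x_land=159.545, impact vy=-5.237
  bounce: vy ← 0.7·5.237 = 3.666
Arc 6: start y=0.000, vy=3.666 → t=0.748, apex=0.686, x_land=169.712, impact vy=-3.666
  bounce: vy ← 0.7·3.666 = 2.566
Arc 7: start y=0.000, vy=2.566 → t=0.524, apex=0.336, x_land=176.828, impact vy=-2.566
  bounce: vy ← 0.7·2.566 = 1.796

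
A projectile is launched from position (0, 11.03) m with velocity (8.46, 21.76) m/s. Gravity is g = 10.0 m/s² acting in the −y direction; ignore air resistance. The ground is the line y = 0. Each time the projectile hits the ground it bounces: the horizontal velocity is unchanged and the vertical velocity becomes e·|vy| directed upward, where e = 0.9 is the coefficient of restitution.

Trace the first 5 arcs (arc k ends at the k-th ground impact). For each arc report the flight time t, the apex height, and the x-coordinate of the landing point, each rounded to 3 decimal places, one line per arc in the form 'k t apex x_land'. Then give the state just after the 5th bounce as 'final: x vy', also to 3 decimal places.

Arc 1: start y=11.030, vy=21.760 → t=4.811, apex=34.705, x_land=40.697, impact vy=-26.346
  bounce: vy ← 0.9·26.346 = 23.711
Arc 2: start y=0.000, vy=23.711 → t=4.742, apex=28.111, x_land=80.817, impact vy=-23.711
  bounce: vy ← 0.9·23.711 = 21.340
Arc 3: start y=0.000, vy=21.340 → t=4.268, apex=22.770, x_land=116.924, impact vy=-21.340
  bounce: vy ← 0.9·21.340 = 19.206
Arc 4: start y=0.000, vy=19.206 → t=3.841, apex=18.444, x_land=149.421, impact vy=-19.206
  bounce: vy ← 0.9·19.206 = 17.285
Arc 5: start y=0.000, vy=17.285 → t=3.457, apex=14.939, x_land=178.668, impact vy=-17.285
  bounce: vy ← 0.9·17.285 = 15.557

1 4.811 34.705 40.697
2 4.742 28.111 80.817
3 4.268 22.770 116.924
4 3.841 18.444 149.421
5 3.457 14.939 178.668
final: 178.668 15.557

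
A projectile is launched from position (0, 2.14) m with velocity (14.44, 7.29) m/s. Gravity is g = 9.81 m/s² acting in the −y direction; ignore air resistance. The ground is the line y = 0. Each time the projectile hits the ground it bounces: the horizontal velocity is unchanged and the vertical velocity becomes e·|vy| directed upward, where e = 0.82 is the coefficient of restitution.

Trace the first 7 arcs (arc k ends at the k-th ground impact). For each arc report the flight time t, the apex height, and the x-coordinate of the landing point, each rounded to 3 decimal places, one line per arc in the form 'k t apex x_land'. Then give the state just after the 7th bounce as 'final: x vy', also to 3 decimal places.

Arc 1: start y=2.140, vy=7.290 → t=1.737, apex=4.849, x_land=25.087, impact vy=-9.754
  bounce: vy ← 0.82·9.754 = 7.998
Arc 2: start y=0.000, vy=7.998 → t=1.631, apex=3.260, x_land=48.633, impact vy=-7.998
  bounce: vy ← 0.82·7.998 = 6.558
Arc 3: start y=0.000, vy=6.558 → t=1.337, apex=2.192, x_land=67.940, impact vy=-6.558
  bounce: vy ← 0.82·6.558 = 5.378
Arc 4: start y=0.000, vy=5.378 → t=1.096, apex=1.474, x_land=83.772, impact vy=-5.378
  bounce: vy ← 0.82·5.378 = 4.410
Arc 5: start y=0.000, vy=4.410 → t=0.899, apex=0.991, x_land=96.754, impact vy=-4.410
  bounce: vy ← 0.82·4.410 = 3.616
Arc 6: start y=0.000, vy=3.616 → t=0.737, apex=0.666, x_land=107.399, impact vy=-3.616
  bounce: vy ← 0.82·3.616 = 2.965
Arc 7: start y=0.000, vy=2.965 → t=0.605, apex=0.448, x_land=116.128, impact vy=-2.965
  bounce: vy ← 0.82·2.965 = 2.431

1 1.737 4.849 25.087
2 1.631 3.260 48.633
3 1.337 2.192 67.940
4 1.096 1.474 83.772
5 0.899 0.991 96.754
6 0.737 0.666 107.399
7 0.605 0.448 116.128
final: 116.128 2.431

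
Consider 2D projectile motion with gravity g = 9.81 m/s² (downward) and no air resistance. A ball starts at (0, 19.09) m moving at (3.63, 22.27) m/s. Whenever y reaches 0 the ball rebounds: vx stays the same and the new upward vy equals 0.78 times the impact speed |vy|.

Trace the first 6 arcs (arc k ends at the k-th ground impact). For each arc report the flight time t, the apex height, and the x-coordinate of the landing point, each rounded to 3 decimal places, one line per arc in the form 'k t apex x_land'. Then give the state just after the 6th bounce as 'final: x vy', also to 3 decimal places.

Arc 1: start y=19.090, vy=22.270 → t=5.278, apex=44.368, x_land=19.158, impact vy=-29.504
  bounce: vy ← 0.78·29.504 = 23.013
Arc 2: start y=0.000, vy=23.013 → t=4.692, apex=26.993, x_land=36.189, impact vy=-23.013
  bounce: vy ← 0.78·23.013 = 17.950
Arc 3: start y=0.000, vy=17.950 → t=3.660, apex=16.423, x_land=49.474, impact vy=-17.950
  bounce: vy ← 0.78·17.950 = 14.001
Arc 4: start y=0.000, vy=14.001 → t=2.854, apex=9.992, x_land=59.835, impact vy=-14.001
  bounce: vy ← 0.78·14.001 = 10.921
Arc 5: start y=0.000, vy=10.921 → t=2.227, apex=6.079, x_land=67.918, impact vy=-10.921
  bounce: vy ← 0.78·10.921 = 8.518
Arc 6: start y=0.000, vy=8.518 → t=1.737, apex=3.698, x_land=74.222, impact vy=-8.518
  bounce: vy ← 0.78·8.518 = 6.644

1 5.278 44.368 19.158
2 4.692 26.993 36.189
3 3.660 16.423 49.474
4 2.854 9.992 59.835
5 2.227 6.079 67.918
6 1.737 3.698 74.222
final: 74.222 6.644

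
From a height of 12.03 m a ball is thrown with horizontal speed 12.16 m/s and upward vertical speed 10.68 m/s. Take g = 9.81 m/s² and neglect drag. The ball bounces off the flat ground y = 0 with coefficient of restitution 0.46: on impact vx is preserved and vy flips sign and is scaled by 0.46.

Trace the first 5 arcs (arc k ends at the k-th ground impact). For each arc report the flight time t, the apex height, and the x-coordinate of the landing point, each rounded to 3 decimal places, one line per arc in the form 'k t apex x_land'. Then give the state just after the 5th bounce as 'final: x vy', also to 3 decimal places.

1 2.996 17.844 36.431
2 1.755 3.776 57.769
3 0.807 0.799 67.584
4 0.371 0.169 72.099
5 0.171 0.036 74.176
final: 74.176 0.385

Arc 1: start y=12.030, vy=10.680 → t=2.996, apex=17.844, x_land=36.431, impact vy=-18.711
  bounce: vy ← 0.46·18.711 = 8.607
Arc 2: start y=0.000, vy=8.607 → t=1.755, apex=3.776, x_land=57.769, impact vy=-8.607
  bounce: vy ← 0.46·8.607 = 3.959
Arc 3: start y=0.000, vy=3.959 → t=0.807, apex=0.799, x_land=67.584, impact vy=-3.959
  bounce: vy ← 0.46·3.959 = 1.821
Arc 4: start y=0.000, vy=1.821 → t=0.371, apex=0.169, x_land=72.099, impact vy=-1.821
  bounce: vy ← 0.46·1.821 = 0.838
Arc 5: start y=0.000, vy=0.838 → t=0.171, apex=0.036, x_land=74.176, impact vy=-0.838
  bounce: vy ← 0.46·0.838 = 0.385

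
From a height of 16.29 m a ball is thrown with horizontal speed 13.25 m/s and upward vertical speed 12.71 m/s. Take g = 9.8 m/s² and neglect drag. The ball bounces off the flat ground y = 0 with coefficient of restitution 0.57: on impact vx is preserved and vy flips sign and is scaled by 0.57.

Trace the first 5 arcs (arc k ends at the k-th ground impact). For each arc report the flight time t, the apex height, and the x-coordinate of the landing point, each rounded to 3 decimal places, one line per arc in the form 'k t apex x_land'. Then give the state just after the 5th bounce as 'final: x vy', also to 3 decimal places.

Arc 1: start y=16.290, vy=12.710 → t=3.534, apex=24.532, x_land=46.832, impact vy=-21.928
  bounce: vy ← 0.57·21.928 = 12.499
Arc 2: start y=0.000, vy=12.499 → t=2.551, apex=7.970, x_land=80.630, impact vy=-12.499
  bounce: vy ← 0.57·12.499 = 7.124
Arc 3: start y=0.000, vy=7.124 → t=1.454, apex=2.590, x_land=99.894, impact vy=-7.124
  bounce: vy ← 0.57·7.124 = 4.061
Arc 4: start y=0.000, vy=4.061 → t=0.829, apex=0.841, x_land=110.875, impact vy=-4.061
  bounce: vy ← 0.57·4.061 = 2.315
Arc 5: start y=0.000, vy=2.315 → t=0.472, apex=0.273, x_land=117.134, impact vy=-2.315
  bounce: vy ← 0.57·2.315 = 1.319

1 3.534 24.532 46.832
2 2.551 7.970 80.630
3 1.454 2.590 99.894
4 0.829 0.841 110.875
5 0.472 0.273 117.134
final: 117.134 1.319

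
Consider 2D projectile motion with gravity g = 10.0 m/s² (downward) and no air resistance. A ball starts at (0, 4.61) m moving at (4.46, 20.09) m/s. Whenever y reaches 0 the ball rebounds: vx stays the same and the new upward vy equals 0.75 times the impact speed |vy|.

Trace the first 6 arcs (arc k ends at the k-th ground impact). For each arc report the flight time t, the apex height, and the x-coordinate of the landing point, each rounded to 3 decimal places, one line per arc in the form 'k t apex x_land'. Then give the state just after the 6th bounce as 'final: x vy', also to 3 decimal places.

Arc 1: start y=4.610, vy=20.090 → t=4.236, apex=24.790, x_land=18.891, impact vy=-22.267
  bounce: vy ← 0.75·22.267 = 16.700
Arc 2: start y=0.000, vy=16.700 → t=3.340, apex=13.945, x_land=33.788, impact vy=-16.700
  bounce: vy ← 0.75·16.700 = 12.525
Arc 3: start y=0.000, vy=12.525 → t=2.505, apex=7.844, x_land=44.960, impact vy=-12.525
  bounce: vy ← 0.75·12.525 = 9.394
Arc 4: start y=0.000, vy=9.394 → t=1.879, apex=4.412, x_land=53.339, impact vy=-9.394
  bounce: vy ← 0.75·9.394 = 7.045
Arc 5: start y=0.000, vy=7.045 → t=1.409, apex=2.482, x_land=59.624, impact vy=-7.045
  bounce: vy ← 0.75·7.045 = 5.284
Arc 6: start y=0.000, vy=5.284 → t=1.057, apex=1.396, x_land=64.337, impact vy=-5.284
  bounce: vy ← 0.75·5.284 = 3.963

1 4.236 24.790 18.891
2 3.340 13.945 33.788
3 2.505 7.844 44.960
4 1.879 4.412 53.339
5 1.409 2.482 59.624
6 1.057 1.396 64.337
final: 64.337 3.963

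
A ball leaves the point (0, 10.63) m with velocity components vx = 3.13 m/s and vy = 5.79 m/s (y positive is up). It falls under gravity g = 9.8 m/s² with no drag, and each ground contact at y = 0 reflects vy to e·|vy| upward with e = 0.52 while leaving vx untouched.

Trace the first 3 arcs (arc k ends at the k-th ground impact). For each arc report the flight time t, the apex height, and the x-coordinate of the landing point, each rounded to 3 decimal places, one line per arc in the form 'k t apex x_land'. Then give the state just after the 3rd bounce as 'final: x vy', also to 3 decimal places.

Arc 1: start y=10.630, vy=5.790 → t=2.178, apex=12.340, x_land=6.816, impact vy=-15.552
  bounce: vy ← 0.52·15.552 = 8.087
Arc 2: start y=0.000, vy=8.087 → t=1.650, apex=3.337, x_land=11.982, impact vy=-8.087
  bounce: vy ← 0.52·8.087 = 4.205
Arc 3: start y=0.000, vy=4.205 → t=0.858, apex=0.902, x_land=14.669, impact vy=-4.205
  bounce: vy ← 0.52·4.205 = 2.187

1 2.178 12.340 6.816
2 1.650 3.337 11.982
3 0.858 0.902 14.669
final: 14.669 2.187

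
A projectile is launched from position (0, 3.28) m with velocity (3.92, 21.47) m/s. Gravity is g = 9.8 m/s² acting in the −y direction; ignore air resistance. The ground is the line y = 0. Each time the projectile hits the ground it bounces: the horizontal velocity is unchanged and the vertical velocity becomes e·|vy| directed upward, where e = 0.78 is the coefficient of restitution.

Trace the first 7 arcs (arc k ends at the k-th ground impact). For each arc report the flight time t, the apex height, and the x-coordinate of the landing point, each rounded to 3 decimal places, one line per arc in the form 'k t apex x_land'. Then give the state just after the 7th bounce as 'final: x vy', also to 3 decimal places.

1 4.529 26.798 17.755
2 3.648 16.304 32.056
3 2.846 9.919 43.211
4 2.220 6.035 51.912
5 1.731 3.672 58.698
6 1.350 2.234 63.992
7 1.053 1.359 68.121
final: 68.121 4.026

Arc 1: start y=3.280, vy=21.470 → t=4.529, apex=26.798, x_land=17.755, impact vy=-22.918
  bounce: vy ← 0.78·22.918 = 17.876
Arc 2: start y=0.000, vy=17.876 → t=3.648, apex=16.304, x_land=32.056, impact vy=-17.876
  bounce: vy ← 0.78·17.876 = 13.943
Arc 3: start y=0.000, vy=13.943 → t=2.846, apex=9.919, x_land=43.211, impact vy=-13.943
  bounce: vy ← 0.78·13.943 = 10.876
Arc 4: start y=0.000, vy=10.876 → t=2.220, apex=6.035, x_land=51.912, impact vy=-10.876
  bounce: vy ← 0.78·10.876 = 8.483
Arc 5: start y=0.000, vy=8.483 → t=1.731, apex=3.672, x_land=58.698, impact vy=-8.483
  bounce: vy ← 0.78·8.483 = 6.617
Arc 6: start y=0.000, vy=6.617 → t=1.350, apex=2.234, x_land=63.992, impact vy=-6.617
  bounce: vy ← 0.78·6.617 = 5.161
Arc 7: start y=0.000, vy=5.161 → t=1.053, apex=1.359, x_land=68.121, impact vy=-5.161
  bounce: vy ← 0.78·5.161 = 4.026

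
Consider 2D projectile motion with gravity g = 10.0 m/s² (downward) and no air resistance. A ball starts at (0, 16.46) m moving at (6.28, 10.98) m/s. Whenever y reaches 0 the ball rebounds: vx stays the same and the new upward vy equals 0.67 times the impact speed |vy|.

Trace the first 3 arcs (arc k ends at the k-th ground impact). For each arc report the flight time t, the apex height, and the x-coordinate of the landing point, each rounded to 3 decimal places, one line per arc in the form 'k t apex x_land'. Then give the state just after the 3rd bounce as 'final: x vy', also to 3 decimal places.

Arc 1: start y=16.460, vy=10.980 → t=3.219, apex=22.488, x_land=20.214, impact vy=-21.208
  bounce: vy ← 0.67·21.208 = 14.209
Arc 2: start y=0.000, vy=14.209 → t=2.842, apex=10.095, x_land=38.060, impact vy=-14.209
  bounce: vy ← 0.67·14.209 = 9.520
Arc 3: start y=0.000, vy=9.520 → t=1.904, apex=4.532, x_land=50.018, impact vy=-9.520
  bounce: vy ← 0.67·9.520 = 6.378

1 3.219 22.488 20.214
2 2.842 10.095 38.060
3 1.904 4.532 50.018
final: 50.018 6.378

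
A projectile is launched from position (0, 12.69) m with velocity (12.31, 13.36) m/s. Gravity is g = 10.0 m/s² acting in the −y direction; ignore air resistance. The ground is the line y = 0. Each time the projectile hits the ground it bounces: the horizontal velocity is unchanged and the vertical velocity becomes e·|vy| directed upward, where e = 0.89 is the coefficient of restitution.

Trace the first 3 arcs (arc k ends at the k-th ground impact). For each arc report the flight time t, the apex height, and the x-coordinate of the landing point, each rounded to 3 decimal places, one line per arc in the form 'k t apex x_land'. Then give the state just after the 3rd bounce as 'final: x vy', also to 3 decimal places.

Arc 1: start y=12.690, vy=13.360 → t=3.415, apex=21.614, x_land=42.041, impact vy=-20.792
  bounce: vy ← 0.89·20.792 = 18.505
Arc 2: start y=0.000, vy=18.505 → t=3.701, apex=17.121, x_land=87.599, impact vy=-18.505
  bounce: vy ← 0.89·18.505 = 16.469
Arc 3: start y=0.000, vy=16.469 → t=3.294, apex=13.561, x_land=128.145, impact vy=-16.469
  bounce: vy ← 0.89·16.469 = 14.657

1 3.415 21.614 42.041
2 3.701 17.121 87.599
3 3.294 13.561 128.145
final: 128.145 14.657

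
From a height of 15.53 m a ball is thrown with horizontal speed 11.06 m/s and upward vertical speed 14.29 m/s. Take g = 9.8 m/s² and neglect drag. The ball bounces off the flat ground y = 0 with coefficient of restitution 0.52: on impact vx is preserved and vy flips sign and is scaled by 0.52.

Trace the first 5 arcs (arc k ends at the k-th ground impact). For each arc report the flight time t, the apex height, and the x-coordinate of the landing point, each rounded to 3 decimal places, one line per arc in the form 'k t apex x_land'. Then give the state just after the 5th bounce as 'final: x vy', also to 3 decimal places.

1 3.759 25.949 41.579
2 2.393 7.016 68.048
3 1.245 1.897 81.813
4 0.647 0.513 88.970
5 0.337 0.139 92.692
final: 92.692 0.857

Arc 1: start y=15.530, vy=14.290 → t=3.759, apex=25.949, x_land=41.579, impact vy=-22.552
  bounce: vy ← 0.52·22.552 = 11.727
Arc 2: start y=0.000, vy=11.727 → t=2.393, apex=7.016, x_land=68.048, impact vy=-11.727
  bounce: vy ← 0.52·11.727 = 6.098
Arc 3: start y=0.000, vy=6.098 → t=1.245, apex=1.897, x_land=81.813, impact vy=-6.098
  bounce: vy ← 0.52·6.098 = 3.171
Arc 4: start y=0.000, vy=3.171 → t=0.647, apex=0.513, x_land=88.970, impact vy=-3.171
  bounce: vy ← 0.52·3.171 = 1.649
Arc 5: start y=0.000, vy=1.649 → t=0.337, apex=0.139, x_land=92.692, impact vy=-1.649
  bounce: vy ← 0.52·1.649 = 0.857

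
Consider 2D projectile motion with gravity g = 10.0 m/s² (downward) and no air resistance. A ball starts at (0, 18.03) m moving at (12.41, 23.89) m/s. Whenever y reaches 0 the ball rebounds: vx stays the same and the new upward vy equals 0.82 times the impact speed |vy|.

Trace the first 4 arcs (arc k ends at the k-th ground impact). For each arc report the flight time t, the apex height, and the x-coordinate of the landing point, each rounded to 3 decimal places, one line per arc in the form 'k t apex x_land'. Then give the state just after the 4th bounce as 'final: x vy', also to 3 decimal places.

1 5.441 46.567 67.520
2 5.005 31.311 129.631
3 4.104 21.054 180.562
4 3.365 14.157 222.325
final: 222.325 13.798

Arc 1: start y=18.030, vy=23.890 → t=5.441, apex=46.567, x_land=67.520, impact vy=-30.518
  bounce: vy ← 0.82·30.518 = 25.025
Arc 2: start y=0.000, vy=25.025 → t=5.005, apex=31.311, x_land=129.631, impact vy=-25.025
  bounce: vy ← 0.82·25.025 = 20.520
Arc 3: start y=0.000, vy=20.520 → t=4.104, apex=21.054, x_land=180.562, impact vy=-20.520
  bounce: vy ← 0.82·20.520 = 16.827
Arc 4: start y=0.000, vy=16.827 → t=3.365, apex=14.157, x_land=222.325, impact vy=-16.827
  bounce: vy ← 0.82·16.827 = 13.798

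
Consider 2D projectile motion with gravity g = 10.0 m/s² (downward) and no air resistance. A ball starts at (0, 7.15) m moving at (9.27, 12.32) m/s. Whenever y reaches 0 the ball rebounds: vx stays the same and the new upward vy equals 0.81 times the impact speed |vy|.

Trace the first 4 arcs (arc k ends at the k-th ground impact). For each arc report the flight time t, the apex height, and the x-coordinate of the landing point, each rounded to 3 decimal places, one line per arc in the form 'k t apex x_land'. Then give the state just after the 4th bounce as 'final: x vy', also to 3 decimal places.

Arc 1: start y=7.150, vy=12.320 → t=2.949, apex=14.739, x_land=27.337, impact vy=-17.169
  bounce: vy ← 0.81·17.169 = 13.907
Arc 2: start y=0.000, vy=13.907 → t=2.781, apex=9.670, x_land=53.120, impact vy=-13.907
  bounce: vy ← 0.81·13.907 = 11.265
Arc 3: start y=0.000, vy=11.265 → t=2.253, apex=6.345, x_land=74.005, impact vy=-11.265
  bounce: vy ← 0.81·11.265 = 9.124
Arc 4: start y=0.000, vy=9.124 → t=1.825, apex=4.163, x_land=90.922, impact vy=-9.124
  bounce: vy ← 0.81·9.124 = 7.391

1 2.949 14.739 27.337
2 2.781 9.670 53.120
3 2.253 6.345 74.005
4 1.825 4.163 90.922
final: 90.922 7.391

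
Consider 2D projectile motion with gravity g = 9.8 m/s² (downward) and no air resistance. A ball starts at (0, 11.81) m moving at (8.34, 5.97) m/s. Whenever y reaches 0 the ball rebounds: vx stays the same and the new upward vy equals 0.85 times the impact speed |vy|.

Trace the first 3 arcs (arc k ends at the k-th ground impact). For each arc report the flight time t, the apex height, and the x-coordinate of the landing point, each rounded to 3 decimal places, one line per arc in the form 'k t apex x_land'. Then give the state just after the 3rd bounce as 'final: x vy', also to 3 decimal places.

1 2.277 13.628 18.989
2 2.835 9.847 42.634
3 2.410 7.114 62.733
final: 62.733 10.037

Arc 1: start y=11.810, vy=5.970 → t=2.277, apex=13.628, x_land=18.989, impact vy=-16.344
  bounce: vy ← 0.85·16.344 = 13.892
Arc 2: start y=0.000, vy=13.892 → t=2.835, apex=9.847, x_land=42.634, impact vy=-13.892
  bounce: vy ← 0.85·13.892 = 11.808
Arc 3: start y=0.000, vy=11.808 → t=2.410, apex=7.114, x_land=62.733, impact vy=-11.808
  bounce: vy ← 0.85·11.808 = 10.037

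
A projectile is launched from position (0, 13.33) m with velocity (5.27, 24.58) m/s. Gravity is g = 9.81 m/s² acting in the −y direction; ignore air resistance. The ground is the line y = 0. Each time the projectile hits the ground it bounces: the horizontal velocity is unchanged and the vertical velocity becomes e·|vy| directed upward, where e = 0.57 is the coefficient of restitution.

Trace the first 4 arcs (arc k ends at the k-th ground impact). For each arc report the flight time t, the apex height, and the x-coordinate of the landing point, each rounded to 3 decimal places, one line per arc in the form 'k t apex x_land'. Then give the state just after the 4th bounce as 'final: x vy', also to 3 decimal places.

1 5.505 44.124 29.011
2 3.419 14.336 47.030
3 1.949 4.658 57.301
4 1.111 1.513 63.155
final: 63.155 3.106

Arc 1: start y=13.330, vy=24.580 → t=5.505, apex=44.124, x_land=29.011, impact vy=-29.423
  bounce: vy ← 0.57·29.423 = 16.771
Arc 2: start y=0.000, vy=16.771 → t=3.419, apex=14.336, x_land=47.030, impact vy=-16.771
  bounce: vy ← 0.57·16.771 = 9.560
Arc 3: start y=0.000, vy=9.560 → t=1.949, apex=4.658, x_land=57.301, impact vy=-9.560
  bounce: vy ← 0.57·9.560 = 5.449
Arc 4: start y=0.000, vy=5.449 → t=1.111, apex=1.513, x_land=63.155, impact vy=-5.449
  bounce: vy ← 0.57·5.449 = 3.106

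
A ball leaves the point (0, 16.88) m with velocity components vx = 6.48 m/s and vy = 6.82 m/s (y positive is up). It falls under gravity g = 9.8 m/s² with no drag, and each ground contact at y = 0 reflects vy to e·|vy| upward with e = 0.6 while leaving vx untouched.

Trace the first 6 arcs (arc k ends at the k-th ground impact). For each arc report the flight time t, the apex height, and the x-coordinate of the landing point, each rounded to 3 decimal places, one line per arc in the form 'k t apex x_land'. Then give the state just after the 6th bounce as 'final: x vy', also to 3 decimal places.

1 2.678 19.253 17.354
2 2.379 6.931 32.768
3 1.427 2.495 42.016
4 0.856 0.898 47.565
5 0.514 0.323 50.895
6 0.308 0.116 52.892
final: 52.892 0.906

Arc 1: start y=16.880, vy=6.820 → t=2.678, apex=19.253, x_land=17.354, impact vy=-19.426
  bounce: vy ← 0.6·19.426 = 11.655
Arc 2: start y=0.000, vy=11.655 → t=2.379, apex=6.931, x_land=32.768, impact vy=-11.655
  bounce: vy ← 0.6·11.655 = 6.993
Arc 3: start y=0.000, vy=6.993 → t=1.427, apex=2.495, x_land=42.016, impact vy=-6.993
  bounce: vy ← 0.6·6.993 = 4.196
Arc 4: start y=0.000, vy=4.196 → t=0.856, apex=0.898, x_land=47.565, impact vy=-4.196
  bounce: vy ← 0.6·4.196 = 2.518
Arc 5: start y=0.000, vy=2.518 → t=0.514, apex=0.323, x_land=50.895, impact vy=-2.518
  bounce: vy ← 0.6·2.518 = 1.511
Arc 6: start y=0.000, vy=1.511 → t=0.308, apex=0.116, x_land=52.892, impact vy=-1.511
  bounce: vy ← 0.6·1.511 = 0.906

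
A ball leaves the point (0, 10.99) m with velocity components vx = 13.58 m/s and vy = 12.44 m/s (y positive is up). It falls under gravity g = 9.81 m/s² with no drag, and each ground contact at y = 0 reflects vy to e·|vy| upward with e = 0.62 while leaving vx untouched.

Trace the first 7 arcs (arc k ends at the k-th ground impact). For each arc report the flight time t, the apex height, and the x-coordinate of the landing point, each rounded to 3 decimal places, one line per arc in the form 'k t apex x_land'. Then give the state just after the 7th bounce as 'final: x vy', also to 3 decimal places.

Arc 1: start y=10.990, vy=12.440 → t=3.230, apex=18.878, x_land=43.862, impact vy=-19.245
  bounce: vy ← 0.62·19.245 = 11.932
Arc 2: start y=0.000, vy=11.932 → t=2.433, apex=7.257, x_land=76.897, impact vy=-11.932
  bounce: vy ← 0.62·11.932 = 7.398
Arc 3: start y=0.000, vy=7.398 → t=1.508, apex=2.789, x_land=97.379, impact vy=-7.398
  bounce: vy ← 0.62·7.398 = 4.587
Arc 4: start y=0.000, vy=4.587 → t=0.935, apex=1.072, x_land=110.077, impact vy=-4.587
  bounce: vy ← 0.62·4.587 = 2.844
Arc 5: start y=0.000, vy=2.844 → t=0.580, apex=0.412, x_land=117.950, impact vy=-2.844
  bounce: vy ← 0.62·2.844 = 1.763
Arc 6: start y=0.000, vy=1.763 → t=0.359, apex=0.158, x_land=122.832, impact vy=-1.763
  bounce: vy ← 0.62·1.763 = 1.093
Arc 7: start y=0.000, vy=1.093 → t=0.223, apex=0.061, x_land=125.858, impact vy=-1.093
  bounce: vy ← 0.62·1.093 = 0.678

1 3.230 18.878 43.862
2 2.433 7.257 76.897
3 1.508 2.789 97.379
4 0.935 1.072 110.077
5 0.580 0.412 117.950
6 0.359 0.158 122.832
7 0.223 0.061 125.858
final: 125.858 0.678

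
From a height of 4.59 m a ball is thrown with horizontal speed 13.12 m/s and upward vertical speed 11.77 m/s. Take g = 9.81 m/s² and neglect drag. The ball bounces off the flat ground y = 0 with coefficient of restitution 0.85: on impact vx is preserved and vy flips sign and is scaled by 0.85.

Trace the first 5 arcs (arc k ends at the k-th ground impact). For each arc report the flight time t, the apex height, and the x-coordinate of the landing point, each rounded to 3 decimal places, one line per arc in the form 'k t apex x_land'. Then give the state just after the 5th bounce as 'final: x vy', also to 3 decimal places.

Arc 1: start y=4.590, vy=11.770 → t=2.741, apex=11.651, x_land=35.962, impact vy=-15.119
  bounce: vy ← 0.85·15.119 = 12.851
Arc 2: start y=0.000, vy=12.851 → t=2.620, apex=8.418, x_land=70.337, impact vy=-12.851
  bounce: vy ← 0.85·12.851 = 10.924
Arc 3: start y=0.000, vy=10.924 → t=2.227, apex=6.082, x_land=99.555, impact vy=-10.924
  bounce: vy ← 0.85·10.924 = 9.285
Arc 4: start y=0.000, vy=9.285 → t=1.893, apex=4.394, x_land=124.391, impact vy=-9.285
  bounce: vy ← 0.85·9.285 = 7.892
Arc 5: start y=0.000, vy=7.892 → t=1.609, apex=3.175, x_land=145.502, impact vy=-7.892
  bounce: vy ← 0.85·7.892 = 6.708

1 2.741 11.651 35.962
2 2.620 8.418 70.337
3 2.227 6.082 99.555
4 1.893 4.394 124.391
5 1.609 3.175 145.502
final: 145.502 6.708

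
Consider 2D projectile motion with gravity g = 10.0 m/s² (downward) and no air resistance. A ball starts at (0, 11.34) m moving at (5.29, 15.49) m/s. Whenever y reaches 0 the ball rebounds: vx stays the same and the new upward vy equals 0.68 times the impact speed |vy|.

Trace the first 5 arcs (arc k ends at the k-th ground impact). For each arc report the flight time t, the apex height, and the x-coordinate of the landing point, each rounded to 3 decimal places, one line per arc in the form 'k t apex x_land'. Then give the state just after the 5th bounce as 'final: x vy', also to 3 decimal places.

Arc 1: start y=11.340, vy=15.490 → t=3.709, apex=23.337, x_land=19.623, impact vy=-21.604
  bounce: vy ← 0.68·21.604 = 14.691
Arc 2: start y=0.000, vy=14.691 → t=2.938, apex=10.791, x_land=35.166, impact vy=-14.691
  bounce: vy ← 0.68·14.691 = 9.990
Arc 3: start y=0.000, vy=9.990 → t=1.998, apex=4.990, x_land=45.735, impact vy=-9.990
  bounce: vy ← 0.68·9.990 = 6.793
Arc 4: start y=0.000, vy=6.793 → t=1.359, apex=2.307, x_land=52.922, impact vy=-6.793
  bounce: vy ← 0.68·6.793 = 4.619
Arc 5: start y=0.000, vy=4.619 → t=0.924, apex=1.067, x_land=57.809, impact vy=-4.619
  bounce: vy ← 0.68·4.619 = 3.141

1 3.709 23.337 19.623
2 2.938 10.791 35.166
3 1.998 4.990 45.735
4 1.359 2.307 52.922
5 0.924 1.067 57.809
final: 57.809 3.141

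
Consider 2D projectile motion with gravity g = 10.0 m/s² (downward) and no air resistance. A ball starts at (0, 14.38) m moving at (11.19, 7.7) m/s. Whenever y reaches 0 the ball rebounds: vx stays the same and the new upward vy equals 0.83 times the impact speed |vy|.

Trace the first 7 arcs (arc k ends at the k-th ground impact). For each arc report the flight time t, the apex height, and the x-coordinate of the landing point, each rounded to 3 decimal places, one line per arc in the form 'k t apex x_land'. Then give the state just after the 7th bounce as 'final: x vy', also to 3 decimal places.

1 2.632 17.345 29.458
2 3.092 11.949 64.054
3 2.566 8.231 92.770
4 2.130 5.671 116.603
5 1.768 3.906 136.385
6 1.467 2.691 152.804
7 1.218 1.854 166.432
final: 166.432 5.054

Arc 1: start y=14.380, vy=7.700 → t=2.632, apex=17.345, x_land=29.458, impact vy=-18.625
  bounce: vy ← 0.83·18.625 = 15.459
Arc 2: start y=0.000, vy=15.459 → t=3.092, apex=11.949, x_land=64.054, impact vy=-15.459
  bounce: vy ← 0.83·15.459 = 12.831
Arc 3: start y=0.000, vy=12.831 → t=2.566, apex=8.231, x_land=92.770, impact vy=-12.831
  bounce: vy ← 0.83·12.831 = 10.650
Arc 4: start y=0.000, vy=10.650 → t=2.130, apex=5.671, x_land=116.603, impact vy=-10.650
  bounce: vy ← 0.83·10.650 = 8.839
Arc 5: start y=0.000, vy=8.839 → t=1.768, apex=3.906, x_land=136.385, impact vy=-8.839
  bounce: vy ← 0.83·8.839 = 7.336
Arc 6: start y=0.000, vy=7.336 → t=1.467, apex=2.691, x_land=152.804, impact vy=-7.336
  bounce: vy ← 0.83·7.336 = 6.089
Arc 7: start y=0.000, vy=6.089 → t=1.218, apex=1.854, x_land=166.432, impact vy=-6.089
  bounce: vy ← 0.83·6.089 = 5.054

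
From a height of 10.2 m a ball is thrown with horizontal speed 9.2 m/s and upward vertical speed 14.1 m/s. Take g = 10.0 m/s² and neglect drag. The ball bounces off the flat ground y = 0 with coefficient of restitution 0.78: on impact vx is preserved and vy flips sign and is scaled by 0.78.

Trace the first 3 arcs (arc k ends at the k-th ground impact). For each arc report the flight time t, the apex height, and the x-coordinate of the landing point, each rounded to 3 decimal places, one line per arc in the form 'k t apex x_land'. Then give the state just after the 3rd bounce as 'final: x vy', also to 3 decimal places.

1 3.417 20.140 31.437
2 3.131 12.253 60.241
3 2.442 7.455 82.709
final: 82.709 9.524

Arc 1: start y=10.200, vy=14.100 → t=3.417, apex=20.140, x_land=31.437, impact vy=-20.070
  bounce: vy ← 0.78·20.070 = 15.655
Arc 2: start y=0.000, vy=15.655 → t=3.131, apex=12.253, x_land=60.241, impact vy=-15.655
  bounce: vy ← 0.78·15.655 = 12.211
Arc 3: start y=0.000, vy=12.211 → t=2.442, apex=7.455, x_land=82.709, impact vy=-12.211
  bounce: vy ← 0.78·12.211 = 9.524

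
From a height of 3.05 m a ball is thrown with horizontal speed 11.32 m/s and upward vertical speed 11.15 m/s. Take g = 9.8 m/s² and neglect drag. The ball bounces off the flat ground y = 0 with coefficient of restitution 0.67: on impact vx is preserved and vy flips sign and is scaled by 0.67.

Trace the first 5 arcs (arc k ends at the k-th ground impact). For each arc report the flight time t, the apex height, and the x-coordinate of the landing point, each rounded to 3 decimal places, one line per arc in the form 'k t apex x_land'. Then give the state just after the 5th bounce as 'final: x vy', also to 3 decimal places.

Arc 1: start y=3.050, vy=11.150 → t=2.522, apex=9.393, x_land=28.552, impact vy=-13.568
  bounce: vy ← 0.67·13.568 = 9.091
Arc 2: start y=0.000, vy=9.091 → t=1.855, apex=4.217, x_land=49.554, impact vy=-9.091
  bounce: vy ← 0.67·9.091 = 6.091
Arc 3: start y=0.000, vy=6.091 → t=1.243, apex=1.893, x_land=63.625, impact vy=-6.091
  bounce: vy ← 0.67·6.091 = 4.081
Arc 4: start y=0.000, vy=4.081 → t=0.833, apex=0.850, x_land=73.053, impact vy=-4.081
  bounce: vy ← 0.67·4.081 = 2.734
Arc 5: start y=0.000, vy=2.734 → t=0.558, apex=0.381, x_land=79.369, impact vy=-2.734
  bounce: vy ← 0.67·2.734 = 1.832

1 2.522 9.393 28.552
2 1.855 4.217 49.554
3 1.243 1.893 63.625
4 0.833 0.850 73.053
5 0.558 0.381 79.369
final: 79.369 1.832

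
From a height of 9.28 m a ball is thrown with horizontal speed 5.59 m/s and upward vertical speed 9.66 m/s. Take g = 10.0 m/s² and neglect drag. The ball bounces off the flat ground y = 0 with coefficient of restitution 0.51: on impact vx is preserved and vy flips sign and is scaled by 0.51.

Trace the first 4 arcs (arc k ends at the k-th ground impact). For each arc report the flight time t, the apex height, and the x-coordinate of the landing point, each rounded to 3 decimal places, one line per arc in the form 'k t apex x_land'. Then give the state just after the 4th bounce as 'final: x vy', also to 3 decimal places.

Arc 1: start y=9.280, vy=9.660 → t=2.636, apex=13.946, x_land=14.736, impact vy=-16.701
  bounce: vy ← 0.51·16.701 = 8.517
Arc 2: start y=0.000, vy=8.517 → t=1.703, apex=3.627, x_land=24.258, impact vy=-8.517
  bounce: vy ← 0.51·8.517 = 4.344
Arc 3: start y=0.000, vy=4.344 → t=0.869, apex=0.943, x_land=29.115, impact vy=-4.344
  bounce: vy ← 0.51·4.344 = 2.215
Arc 4: start y=0.000, vy=2.215 → t=0.443, apex=0.245, x_land=31.591, impact vy=-2.215
  bounce: vy ← 0.51·2.215 = 1.130

1 2.636 13.946 14.736
2 1.703 3.627 24.258
3 0.869 0.943 29.115
4 0.443 0.245 31.591
final: 31.591 1.130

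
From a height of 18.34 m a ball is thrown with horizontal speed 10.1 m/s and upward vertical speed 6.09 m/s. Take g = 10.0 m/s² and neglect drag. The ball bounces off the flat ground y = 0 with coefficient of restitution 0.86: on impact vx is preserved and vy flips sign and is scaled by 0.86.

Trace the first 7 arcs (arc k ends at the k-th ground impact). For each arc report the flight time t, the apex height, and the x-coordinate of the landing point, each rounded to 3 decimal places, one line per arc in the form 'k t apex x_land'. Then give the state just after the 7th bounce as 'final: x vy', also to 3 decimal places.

Arc 1: start y=18.340, vy=6.090 → t=2.619, apex=20.194, x_land=26.449, impact vy=-20.097
  bounce: vy ← 0.86·20.097 = 17.283
Arc 2: start y=0.000, vy=17.283 → t=3.457, apex=14.936, x_land=61.361, impact vy=-17.283
  bounce: vy ← 0.86·17.283 = 14.864
Arc 3: start y=0.000, vy=14.864 → t=2.973, apex=11.047, x_land=91.386, impact vy=-14.864
  bounce: vy ← 0.86·14.864 = 12.783
Arc 4: start y=0.000, vy=12.783 → t=2.557, apex=8.170, x_land=117.207, impact vy=-12.783
  bounce: vy ← 0.86·12.783 = 10.993
Arc 5: start y=0.000, vy=10.993 → t=2.199, apex=6.043, x_land=139.414, impact vy=-10.993
  bounce: vy ← 0.86·10.993 = 9.454
Arc 6: start y=0.000, vy=9.454 → t=1.891, apex=4.469, x_land=158.511, impact vy=-9.454
  bounce: vy ← 0.86·9.454 = 8.131
Arc 7: start y=0.000, vy=8.131 → t=1.626, apex=3.305, x_land=174.935, impact vy=-8.131
  bounce: vy ← 0.86·8.131 = 6.992

1 2.619 20.194 26.449
2 3.457 14.936 61.361
3 2.973 11.047 91.386
4 2.557 8.170 117.207
5 2.199 6.043 139.414
6 1.891 4.469 158.511
7 1.626 3.305 174.935
final: 174.935 6.992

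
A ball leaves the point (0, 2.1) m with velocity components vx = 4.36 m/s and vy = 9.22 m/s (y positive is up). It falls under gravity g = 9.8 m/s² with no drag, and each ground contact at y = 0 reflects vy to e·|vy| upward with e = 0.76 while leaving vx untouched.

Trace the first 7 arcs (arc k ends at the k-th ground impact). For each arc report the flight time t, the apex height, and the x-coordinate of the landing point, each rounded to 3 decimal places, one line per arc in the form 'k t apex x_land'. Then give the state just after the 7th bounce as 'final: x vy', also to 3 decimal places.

1 2.087 6.437 9.099
2 1.742 3.718 16.695
3 1.324 2.148 22.468
4 1.006 1.240 26.855
5 0.765 0.716 30.190
6 0.581 0.414 32.724
7 0.442 0.239 34.650
final: 34.650 1.645

Arc 1: start y=2.100, vy=9.220 → t=2.087, apex=6.437, x_land=9.099, impact vy=-11.232
  bounce: vy ← 0.76·11.232 = 8.537
Arc 2: start y=0.000, vy=8.537 → t=1.742, apex=3.718, x_land=16.695, impact vy=-8.537
  bounce: vy ← 0.76·8.537 = 6.488
Arc 3: start y=0.000, vy=6.488 → t=1.324, apex=2.148, x_land=22.468, impact vy=-6.488
  bounce: vy ← 0.76·6.488 = 4.931
Arc 4: start y=0.000, vy=4.931 → t=1.006, apex=1.240, x_land=26.855, impact vy=-4.931
  bounce: vy ← 0.76·4.931 = 3.747
Arc 5: start y=0.000, vy=3.747 → t=0.765, apex=0.716, x_land=30.190, impact vy=-3.747
  bounce: vy ← 0.76·3.747 = 2.848
Arc 6: start y=0.000, vy=2.848 → t=0.581, apex=0.414, x_land=32.724, impact vy=-2.848
  bounce: vy ← 0.76·2.848 = 2.164
Arc 7: start y=0.000, vy=2.164 → t=0.442, apex=0.239, x_land=34.650, impact vy=-2.164
  bounce: vy ← 0.76·2.164 = 1.645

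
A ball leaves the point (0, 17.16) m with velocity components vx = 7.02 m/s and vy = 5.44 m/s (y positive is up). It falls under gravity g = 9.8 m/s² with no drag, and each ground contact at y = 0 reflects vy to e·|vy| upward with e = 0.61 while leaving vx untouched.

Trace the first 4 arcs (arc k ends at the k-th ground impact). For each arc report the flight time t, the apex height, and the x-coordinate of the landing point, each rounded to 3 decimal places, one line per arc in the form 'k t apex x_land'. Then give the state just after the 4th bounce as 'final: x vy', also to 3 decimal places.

1 2.507 18.670 17.600
2 2.381 6.947 34.317
3 1.453 2.585 44.515
4 0.886 0.962 50.735
final: 50.735 2.649

Arc 1: start y=17.160, vy=5.440 → t=2.507, apex=18.670, x_land=17.600, impact vy=-19.129
  bounce: vy ← 0.61·19.129 = 11.669
Arc 2: start y=0.000, vy=11.669 → t=2.381, apex=6.947, x_land=34.317, impact vy=-11.669
  bounce: vy ← 0.61·11.669 = 7.118
Arc 3: start y=0.000, vy=7.118 → t=1.453, apex=2.585, x_land=44.515, impact vy=-7.118
  bounce: vy ← 0.61·7.118 = 4.342
Arc 4: start y=0.000, vy=4.342 → t=0.886, apex=0.962, x_land=50.735, impact vy=-4.342
  bounce: vy ← 0.61·4.342 = 2.649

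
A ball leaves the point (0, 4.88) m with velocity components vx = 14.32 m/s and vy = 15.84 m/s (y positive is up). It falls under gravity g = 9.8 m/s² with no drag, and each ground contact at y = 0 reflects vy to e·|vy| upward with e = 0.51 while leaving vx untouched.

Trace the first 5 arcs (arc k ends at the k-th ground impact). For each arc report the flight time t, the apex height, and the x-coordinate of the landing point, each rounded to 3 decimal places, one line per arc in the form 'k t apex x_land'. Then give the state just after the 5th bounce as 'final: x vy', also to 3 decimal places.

1 3.516 17.681 50.348
2 1.938 4.599 78.094
3 0.988 1.196 92.245
4 0.504 0.311 99.461
5 0.257 0.081 103.142
final: 103.142 0.642

Arc 1: start y=4.880, vy=15.840 → t=3.516, apex=17.681, x_land=50.348, impact vy=-18.616
  bounce: vy ← 0.51·18.616 = 9.494
Arc 2: start y=0.000, vy=9.494 → t=1.938, apex=4.599, x_land=78.094, impact vy=-9.494
  bounce: vy ← 0.51·9.494 = 4.842
Arc 3: start y=0.000, vy=4.842 → t=0.988, apex=1.196, x_land=92.245, impact vy=-4.842
  bounce: vy ← 0.51·4.842 = 2.469
Arc 4: start y=0.000, vy=2.469 → t=0.504, apex=0.311, x_land=99.461, impact vy=-2.469
  bounce: vy ← 0.51·2.469 = 1.259
Arc 5: start y=0.000, vy=1.259 → t=0.257, apex=0.081, x_land=103.142, impact vy=-1.259
  bounce: vy ← 0.51·1.259 = 0.642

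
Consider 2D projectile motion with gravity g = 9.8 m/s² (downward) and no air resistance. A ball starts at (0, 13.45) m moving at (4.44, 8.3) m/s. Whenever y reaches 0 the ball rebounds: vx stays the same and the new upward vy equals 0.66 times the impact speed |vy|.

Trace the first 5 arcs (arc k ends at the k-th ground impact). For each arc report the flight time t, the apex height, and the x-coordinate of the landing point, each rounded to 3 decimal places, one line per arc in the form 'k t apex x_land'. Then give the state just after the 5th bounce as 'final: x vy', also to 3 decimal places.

Arc 1: start y=13.450, vy=8.300 → t=2.708, apex=16.965, x_land=12.022, impact vy=-18.235
  bounce: vy ← 0.66·18.235 = 12.035
Arc 2: start y=0.000, vy=12.035 → t=2.456, apex=7.390, x_land=22.927, impact vy=-12.035
  bounce: vy ← 0.66·12.035 = 7.943
Arc 3: start y=0.000, vy=7.943 → t=1.621, apex=3.219, x_land=30.125, impact vy=-7.943
  bounce: vy ← 0.66·7.943 = 5.242
Arc 4: start y=0.000, vy=5.242 → t=1.070, apex=1.402, x_land=34.875, impact vy=-5.242
  bounce: vy ← 0.66·5.242 = 3.460
Arc 5: start y=0.000, vy=3.460 → t=0.706, apex=0.611, x_land=38.010, impact vy=-3.460
  bounce: vy ← 0.66·3.460 = 2.284

1 2.708 16.965 12.022
2 2.456 7.390 22.927
3 1.621 3.219 30.125
4 1.070 1.402 34.875
5 0.706 0.611 38.010
final: 38.010 2.284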